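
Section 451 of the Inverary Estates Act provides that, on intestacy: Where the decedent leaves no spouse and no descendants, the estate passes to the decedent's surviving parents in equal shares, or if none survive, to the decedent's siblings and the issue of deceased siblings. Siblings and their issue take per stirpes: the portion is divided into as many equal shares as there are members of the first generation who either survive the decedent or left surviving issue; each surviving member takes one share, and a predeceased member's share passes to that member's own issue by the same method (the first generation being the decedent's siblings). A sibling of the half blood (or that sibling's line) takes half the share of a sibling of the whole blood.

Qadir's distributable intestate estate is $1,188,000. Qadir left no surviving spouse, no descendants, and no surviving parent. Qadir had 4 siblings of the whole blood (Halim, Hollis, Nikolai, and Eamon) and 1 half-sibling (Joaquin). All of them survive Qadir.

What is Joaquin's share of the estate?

Joaquin receives $132,000.

The entire $1,188,000 passes to the siblings and their issue.
Counting each half-blood sibling's line as half a unit, there are 9/2 units in $1,188,000, so one unit is $264,000. Whole-blood lines (Halim, Hollis, Nikolai, and Eamon) take $264,000 each; half-blood lines (Joaquin) take $132,000 each.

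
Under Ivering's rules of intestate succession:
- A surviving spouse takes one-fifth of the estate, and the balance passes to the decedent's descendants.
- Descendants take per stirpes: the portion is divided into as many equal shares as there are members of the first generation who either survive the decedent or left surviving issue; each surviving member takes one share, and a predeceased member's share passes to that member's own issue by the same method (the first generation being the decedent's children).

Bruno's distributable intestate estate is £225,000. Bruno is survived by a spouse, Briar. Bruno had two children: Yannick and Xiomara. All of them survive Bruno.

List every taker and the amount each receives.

Briar: £45,000; Yannick: £90,000; Xiomara: £90,000

Briar takes one-fifth of £225,000 = £45,000. The remaining £180,000 passes to the descendants.
The descendants' portion (£180,000) is divided into 2 shares of £90,000: Yannick and Xiomara each take £90,000.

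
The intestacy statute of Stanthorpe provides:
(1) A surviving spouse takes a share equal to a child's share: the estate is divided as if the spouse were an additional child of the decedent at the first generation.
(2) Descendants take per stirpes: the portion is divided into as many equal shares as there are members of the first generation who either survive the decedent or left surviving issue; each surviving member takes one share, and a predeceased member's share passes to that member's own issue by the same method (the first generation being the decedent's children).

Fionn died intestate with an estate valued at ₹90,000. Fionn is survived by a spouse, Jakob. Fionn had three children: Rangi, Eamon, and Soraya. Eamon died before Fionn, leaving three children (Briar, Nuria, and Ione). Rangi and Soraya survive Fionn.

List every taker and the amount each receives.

The spouse counts as an additional share at the children's level, so there are 4 primary shares of ₹22,500. Jakob takes one such share (₹22,500).
The children's combined portion (₹67,500) is divided into 3 shares of ₹22,500: Rangi and Soraya each take ₹22,500; Eamon's ₹22,500 share passes to Eamon's issue.
Eamon's share (₹22,500) is divided into 3 shares of ₹7,500: Briar, Nuria, and Ione each take ₹7,500.

Jakob: ₹22,500; Rangi: ₹22,500; Briar: ₹7,500; Nuria: ₹7,500; Ione: ₹7,500; Soraya: ₹22,500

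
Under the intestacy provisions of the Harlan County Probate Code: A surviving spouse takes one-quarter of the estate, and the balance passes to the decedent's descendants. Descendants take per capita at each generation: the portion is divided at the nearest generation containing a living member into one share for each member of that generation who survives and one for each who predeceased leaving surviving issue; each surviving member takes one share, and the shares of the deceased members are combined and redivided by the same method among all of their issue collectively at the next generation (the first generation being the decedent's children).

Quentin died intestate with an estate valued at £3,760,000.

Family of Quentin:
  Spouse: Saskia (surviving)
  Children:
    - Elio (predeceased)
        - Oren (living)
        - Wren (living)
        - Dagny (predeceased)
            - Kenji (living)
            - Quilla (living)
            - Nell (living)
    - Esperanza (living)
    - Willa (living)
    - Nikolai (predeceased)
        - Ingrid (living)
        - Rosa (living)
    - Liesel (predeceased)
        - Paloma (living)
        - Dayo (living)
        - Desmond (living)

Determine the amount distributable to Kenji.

Saskia takes one-quarter of £3,760,000 = £940,000. The remaining £2,820,000 passes to the descendants.
The descendants' portion (£2,820,000) is divided at the children's generation into 5 shares of £564,000. Esperanza and Willa each take £564,000. The 3 shares of the deceased (Elio, Nikolai, and Liesel) are combined into a pool of £1,692,000.
That pool (£1,692,000) is divided at the grandchildren's generation into 8 shares of £211,500. Oren, Wren, Ingrid, Rosa, Paloma, Dayo, and Desmond each take £211,500. The remaining share for the deceased Dagny (£211,500) is carried to the next generation.
That pool (£211,500) is divided at the great-grandchildren's generation equally among Kenji, Quilla, and Nell: £70,500 each.

Kenji receives £70,500.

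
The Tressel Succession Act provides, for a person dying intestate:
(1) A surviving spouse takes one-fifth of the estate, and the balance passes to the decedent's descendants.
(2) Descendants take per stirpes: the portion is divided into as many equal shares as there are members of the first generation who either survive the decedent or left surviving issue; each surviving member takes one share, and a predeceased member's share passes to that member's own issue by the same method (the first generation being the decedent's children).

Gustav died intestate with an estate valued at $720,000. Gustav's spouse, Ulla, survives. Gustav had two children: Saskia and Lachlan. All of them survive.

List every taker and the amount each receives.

Ulla takes one-fifth of $720,000 = $144,000. The remaining $576,000 passes to the descendants.
The descendants' portion ($576,000) is divided into 2 shares of $288,000: Saskia and Lachlan each take $288,000.

Ulla: $144,000; Saskia: $288,000; Lachlan: $288,000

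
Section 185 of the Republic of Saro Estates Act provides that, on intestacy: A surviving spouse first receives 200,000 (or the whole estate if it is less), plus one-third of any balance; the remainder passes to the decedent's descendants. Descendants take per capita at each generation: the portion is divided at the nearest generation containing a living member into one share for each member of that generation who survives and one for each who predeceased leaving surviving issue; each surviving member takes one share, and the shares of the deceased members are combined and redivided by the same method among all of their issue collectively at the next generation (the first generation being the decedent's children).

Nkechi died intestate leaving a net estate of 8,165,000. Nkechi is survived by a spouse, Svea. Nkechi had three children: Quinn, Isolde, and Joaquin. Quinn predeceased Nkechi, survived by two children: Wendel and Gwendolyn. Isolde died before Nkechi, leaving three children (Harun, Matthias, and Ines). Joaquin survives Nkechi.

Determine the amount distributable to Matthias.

Svea first takes 200,000, leaving a balance of 7,965,000. Svea then takes one-third of the balance (2,655,000), for a total of 2,855,000. The remaining 5,310,000 passes to the descendants.
The descendants' portion (5,310,000) is divided at the children's generation into 3 shares of 1,770,000. Joaquin takes 1,770,000. The 2 shares of the deceased (Quinn and Isolde) are combined into a pool of 3,540,000.
That pool (3,540,000) is divided at the grandchildren's generation equally among Wendel, Gwendolyn, Harun, Matthias, and Ines: 708,000 each.

Matthias receives 708,000.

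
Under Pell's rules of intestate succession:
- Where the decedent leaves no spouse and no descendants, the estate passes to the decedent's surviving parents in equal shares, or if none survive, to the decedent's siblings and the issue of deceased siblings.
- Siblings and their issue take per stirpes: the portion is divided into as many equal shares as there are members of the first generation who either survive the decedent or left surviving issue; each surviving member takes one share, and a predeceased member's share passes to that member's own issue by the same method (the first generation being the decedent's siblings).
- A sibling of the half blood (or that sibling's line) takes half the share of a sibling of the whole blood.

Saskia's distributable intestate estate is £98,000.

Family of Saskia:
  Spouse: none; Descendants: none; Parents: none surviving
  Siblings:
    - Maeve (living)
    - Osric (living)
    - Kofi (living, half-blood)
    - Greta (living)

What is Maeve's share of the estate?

The entire £98,000 passes to the siblings and their issue.
Counting each half-blood sibling's line as half a unit, there are 7/2 units in £98,000, so one unit is £28,000. Whole-blood lines (Maeve, Osric, and Greta) take £28,000 each; half-blood lines (Kofi) take £14,000 each.

Maeve receives £28,000.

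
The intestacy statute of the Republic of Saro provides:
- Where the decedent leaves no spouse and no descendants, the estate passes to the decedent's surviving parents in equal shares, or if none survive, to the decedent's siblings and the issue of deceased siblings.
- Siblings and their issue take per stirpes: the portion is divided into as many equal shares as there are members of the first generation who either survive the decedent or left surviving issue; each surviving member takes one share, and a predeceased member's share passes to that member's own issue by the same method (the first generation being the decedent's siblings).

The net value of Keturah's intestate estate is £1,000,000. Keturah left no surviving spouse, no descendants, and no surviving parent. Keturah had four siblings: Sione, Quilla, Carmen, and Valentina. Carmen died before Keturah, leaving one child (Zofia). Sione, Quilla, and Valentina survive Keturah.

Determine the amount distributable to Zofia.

The entire £1,000,000 passes to the siblings and their issue.
That amount (£1,000,000) is divided into 4 shares of £250,000: Sione, Quilla, and Valentina each take £250,000; Carmen's £250,000 share passes to Carmen's issue.
Carmen's share (£250,000) passes entirely to Zofia.

Zofia receives £250,000.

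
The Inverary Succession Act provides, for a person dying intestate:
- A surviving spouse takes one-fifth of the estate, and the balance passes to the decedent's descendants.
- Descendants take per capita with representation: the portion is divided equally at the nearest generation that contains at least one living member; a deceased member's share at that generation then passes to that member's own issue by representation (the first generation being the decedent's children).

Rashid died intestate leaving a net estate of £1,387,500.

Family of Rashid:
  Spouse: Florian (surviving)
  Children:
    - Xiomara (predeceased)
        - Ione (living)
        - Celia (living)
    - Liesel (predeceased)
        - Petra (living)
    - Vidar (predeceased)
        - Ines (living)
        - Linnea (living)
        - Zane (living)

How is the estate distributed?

Florian takes one-fifth of £1,387,500 = £277,500. The remaining £1,110,000 passes to the descendants.
No child survives, so the initial division is made at the grandchildren's generation.
The descendants' portion (£1,110,000) is divided into 6 shares of £185,000: Ione, Celia, Petra, Ines, Linnea, and Zane each take £185,000.

Florian: £277,500; Ione: £185,000; Celia: £185,000; Petra: £185,000; Ines: £185,000; Linnea: £185,000; Zane: £185,000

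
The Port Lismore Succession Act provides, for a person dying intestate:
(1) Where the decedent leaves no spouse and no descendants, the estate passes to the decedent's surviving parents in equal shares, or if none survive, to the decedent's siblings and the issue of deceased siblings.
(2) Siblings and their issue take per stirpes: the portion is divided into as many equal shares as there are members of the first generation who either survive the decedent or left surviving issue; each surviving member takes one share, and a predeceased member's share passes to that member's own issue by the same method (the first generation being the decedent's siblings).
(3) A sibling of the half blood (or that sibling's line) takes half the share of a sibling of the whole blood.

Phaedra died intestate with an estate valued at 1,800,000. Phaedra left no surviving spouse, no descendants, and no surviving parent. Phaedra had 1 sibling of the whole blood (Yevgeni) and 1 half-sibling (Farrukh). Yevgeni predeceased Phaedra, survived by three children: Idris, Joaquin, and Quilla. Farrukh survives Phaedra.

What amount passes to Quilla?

Quilla receives 400,000.

The entire 1,800,000 passes to the siblings and their issue.
Counting each half-blood sibling's line as half a unit, there are 3/2 units in 1,800,000, so one unit is 1,200,000. Whole-blood lines (Yevgeni) take 1,200,000 each; half-blood lines (Farrukh) take 600,000 each.
Yevgeni's share (1,200,000) is divided into 3 shares of 400,000: Idris, Joaquin, and Quilla each take 400,000.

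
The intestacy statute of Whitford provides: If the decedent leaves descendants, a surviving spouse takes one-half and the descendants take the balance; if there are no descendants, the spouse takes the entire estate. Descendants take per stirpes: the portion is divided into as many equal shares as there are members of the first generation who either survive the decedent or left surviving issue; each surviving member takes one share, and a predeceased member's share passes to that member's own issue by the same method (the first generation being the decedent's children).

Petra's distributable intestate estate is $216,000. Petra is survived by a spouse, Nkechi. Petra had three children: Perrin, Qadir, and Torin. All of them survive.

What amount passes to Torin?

Torin receives $36,000.

Nkechi takes one-half of $216,000 = $108,000. The remaining $108,000 passes to the descendants.
The descendants' portion ($108,000) is divided into 3 shares of $36,000: Perrin, Qadir, and Torin each take $36,000.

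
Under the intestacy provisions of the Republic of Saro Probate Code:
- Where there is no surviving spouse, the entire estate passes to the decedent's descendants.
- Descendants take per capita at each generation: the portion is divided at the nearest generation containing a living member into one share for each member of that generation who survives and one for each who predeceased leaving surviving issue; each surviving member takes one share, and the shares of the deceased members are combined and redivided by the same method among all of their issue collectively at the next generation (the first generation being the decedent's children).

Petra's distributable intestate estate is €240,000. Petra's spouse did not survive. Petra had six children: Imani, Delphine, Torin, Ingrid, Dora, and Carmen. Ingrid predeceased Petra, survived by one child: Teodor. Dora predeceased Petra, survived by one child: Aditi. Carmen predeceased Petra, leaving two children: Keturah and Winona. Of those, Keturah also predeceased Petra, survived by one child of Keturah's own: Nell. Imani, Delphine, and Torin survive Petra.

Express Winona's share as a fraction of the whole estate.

The entire €240,000 passes to the descendants.
That amount (€240,000) is divided at the children's generation into 6 shares of €40,000. Imani, Delphine, and Torin each take €40,000. The 3 shares of the deceased (Ingrid, Dora, and Carmen) are combined into a pool of €120,000.
That pool (€120,000) is divided at the grandchildren's generation into 4 shares of €30,000. Teodor, Aditi, and Winona each take €30,000. The remaining share for the deceased Keturah (€30,000) is carried to the next generation.
That pool (€30,000) passes entirely to Nell, the sole taker at the great-grandchildren's generation.

Winona receives 1/8 of the estate.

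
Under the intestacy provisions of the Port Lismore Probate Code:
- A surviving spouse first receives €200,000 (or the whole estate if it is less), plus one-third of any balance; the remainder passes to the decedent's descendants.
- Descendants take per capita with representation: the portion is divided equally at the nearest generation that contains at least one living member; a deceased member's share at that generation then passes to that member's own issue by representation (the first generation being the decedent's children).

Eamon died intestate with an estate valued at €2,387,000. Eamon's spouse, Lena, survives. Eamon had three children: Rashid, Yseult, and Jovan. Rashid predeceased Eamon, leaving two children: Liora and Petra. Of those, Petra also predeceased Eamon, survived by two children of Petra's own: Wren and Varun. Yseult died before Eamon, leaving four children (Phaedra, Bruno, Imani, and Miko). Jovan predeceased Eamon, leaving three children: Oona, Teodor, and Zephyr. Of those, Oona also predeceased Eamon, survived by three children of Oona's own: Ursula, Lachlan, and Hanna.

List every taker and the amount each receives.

Lena first takes €200,000, leaving a balance of €2,187,000. Lena then takes one-third of the balance (€729,000), for a total of €929,000. The remaining €1,458,000 passes to the descendants.
No child survives, so the initial division is made at the grandchildren's generation.
The descendants' portion (€1,458,000) is divided into 9 shares of €162,000: Liora, Phaedra, Bruno, Imani, Miko, Teodor, and Zephyr each take €162,000; Petra's €162,000 share passes to Petra's issue; Oona's €162,000 share passes to Oona's issue.
Petra's share (€162,000) is divided into 2 shares of €81,000: Wren and Varun each take €81,000.
Oona's share (€162,000) is divided into 3 shares of €54,000: Ursula, Lachlan, and Hanna each take €54,000.

Lena: €929,000; Liora: €162,000; Wren: €81,000; Varun: €81,000; Phaedra: €162,000; Bruno: €162,000; Imani: €162,000; Miko: €162,000; Ursula: €54,000; Lachlan: €54,000; Hanna: €54,000; Teodor: €162,000; Zephyr: €162,000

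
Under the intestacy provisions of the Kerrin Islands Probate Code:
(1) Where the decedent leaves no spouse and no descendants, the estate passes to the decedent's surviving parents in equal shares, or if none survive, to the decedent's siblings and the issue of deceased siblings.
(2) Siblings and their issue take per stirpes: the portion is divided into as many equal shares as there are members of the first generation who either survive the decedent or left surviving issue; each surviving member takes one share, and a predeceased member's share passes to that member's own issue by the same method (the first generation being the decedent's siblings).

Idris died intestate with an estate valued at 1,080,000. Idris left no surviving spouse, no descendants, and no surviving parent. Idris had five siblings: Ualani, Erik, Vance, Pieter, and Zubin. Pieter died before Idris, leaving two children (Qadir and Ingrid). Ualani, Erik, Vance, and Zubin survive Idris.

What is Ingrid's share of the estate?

The entire 1,080,000 passes to the siblings and their issue.
That amount (1,080,000) is divided into 5 shares of 216,000: Ualani, Erik, Vance, and Zubin each take 216,000; Pieter's 216,000 share passes to Pieter's issue.
Pieter's share (216,000) is divided into 2 shares of 108,000: Qadir and Ingrid each take 108,000.

Ingrid receives 108,000.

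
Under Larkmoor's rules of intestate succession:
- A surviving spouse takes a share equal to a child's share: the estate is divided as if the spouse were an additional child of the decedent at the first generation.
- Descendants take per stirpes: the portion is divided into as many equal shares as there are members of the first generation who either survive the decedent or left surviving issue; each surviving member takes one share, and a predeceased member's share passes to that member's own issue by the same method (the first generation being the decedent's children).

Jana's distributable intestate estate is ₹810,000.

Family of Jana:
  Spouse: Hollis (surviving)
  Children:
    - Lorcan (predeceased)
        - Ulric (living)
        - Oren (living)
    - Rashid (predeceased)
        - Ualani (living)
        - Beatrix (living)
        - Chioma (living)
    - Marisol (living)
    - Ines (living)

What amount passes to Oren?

Oren receives ₹81,000.

The spouse counts as an additional share at the children's level, so there are 5 primary shares of ₹162,000. Hollis takes one such share (₹162,000).
The children's combined portion (₹648,000) is divided into 4 shares of ₹162,000: Marisol and Ines each take ₹162,000; Lorcan's ₹162,000 share passes to Lorcan's issue; Rashid's ₹162,000 share passes to Rashid's issue.
Lorcan's share (₹162,000) is divided into 2 shares of ₹81,000: Ulric and Oren each take ₹81,000.
Rashid's share (₹162,000) is divided into 3 shares of ₹54,000: Ualani, Beatrix, and Chioma each take ₹54,000.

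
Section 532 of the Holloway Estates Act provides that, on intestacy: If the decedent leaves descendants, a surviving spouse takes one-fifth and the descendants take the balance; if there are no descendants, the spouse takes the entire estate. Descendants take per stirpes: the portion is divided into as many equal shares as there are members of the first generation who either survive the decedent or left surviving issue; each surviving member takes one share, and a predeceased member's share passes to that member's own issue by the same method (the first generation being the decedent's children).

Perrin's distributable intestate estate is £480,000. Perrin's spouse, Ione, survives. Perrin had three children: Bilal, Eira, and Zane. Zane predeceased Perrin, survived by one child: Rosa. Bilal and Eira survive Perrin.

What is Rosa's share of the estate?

Rosa receives £128,000.

Ione takes one-fifth of £480,000 = £96,000. The remaining £384,000 passes to the descendants.
The descendants' portion (£384,000) is divided into 3 shares of £128,000: Bilal and Eira each take £128,000; Zane's £128,000 share passes to Zane's issue.
Zane's share (£128,000) passes entirely to Rosa.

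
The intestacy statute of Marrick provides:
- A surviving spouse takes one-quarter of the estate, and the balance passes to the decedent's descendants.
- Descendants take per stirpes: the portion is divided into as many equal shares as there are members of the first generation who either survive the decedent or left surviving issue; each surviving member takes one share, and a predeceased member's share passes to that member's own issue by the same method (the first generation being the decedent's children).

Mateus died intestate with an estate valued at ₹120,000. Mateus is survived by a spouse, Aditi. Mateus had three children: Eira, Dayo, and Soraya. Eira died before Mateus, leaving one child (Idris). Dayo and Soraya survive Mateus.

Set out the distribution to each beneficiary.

Aditi: ₹30,000; Idris: ₹30,000; Dayo: ₹30,000; Soraya: ₹30,000

Aditi takes one-quarter of ₹120,000 = ₹30,000. The remaining ₹90,000 passes to the descendants.
The descendants' portion (₹90,000) is divided into 3 shares of ₹30,000: Dayo and Soraya each take ₹30,000; Eira's ₹30,000 share passes to Eira's issue.
Eira's share (₹30,000) passes entirely to Idris.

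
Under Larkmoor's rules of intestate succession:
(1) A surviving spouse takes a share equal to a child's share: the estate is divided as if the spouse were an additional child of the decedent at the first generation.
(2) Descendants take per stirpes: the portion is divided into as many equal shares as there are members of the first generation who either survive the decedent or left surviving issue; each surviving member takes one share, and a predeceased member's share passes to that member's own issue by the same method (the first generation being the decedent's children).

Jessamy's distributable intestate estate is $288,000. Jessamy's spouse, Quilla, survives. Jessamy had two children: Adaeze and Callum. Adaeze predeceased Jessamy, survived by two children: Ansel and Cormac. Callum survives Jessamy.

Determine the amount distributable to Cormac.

Cormac receives $48,000.

The spouse counts as an additional share at the children's level, so there are 3 primary shares of $96,000. Quilla takes one such share ($96,000).
The children's combined portion ($192,000) is divided into 2 shares of $96,000: Callum takes $96,000; Adaeze's $96,000 share passes to Adaeze's issue.
Adaeze's share ($96,000) is divided into 2 shares of $48,000: Ansel and Cormac each take $48,000.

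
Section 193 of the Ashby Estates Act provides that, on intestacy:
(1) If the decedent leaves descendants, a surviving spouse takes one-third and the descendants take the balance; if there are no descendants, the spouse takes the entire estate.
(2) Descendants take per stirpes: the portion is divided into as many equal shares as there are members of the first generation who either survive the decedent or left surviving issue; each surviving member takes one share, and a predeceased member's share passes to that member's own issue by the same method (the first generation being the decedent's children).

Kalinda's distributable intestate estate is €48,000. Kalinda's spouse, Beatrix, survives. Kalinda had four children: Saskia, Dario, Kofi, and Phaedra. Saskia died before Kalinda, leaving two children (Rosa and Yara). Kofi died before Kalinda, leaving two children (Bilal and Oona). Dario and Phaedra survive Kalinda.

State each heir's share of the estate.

Beatrix takes one-third of €48,000 = €16,000. The remaining €32,000 passes to the descendants.
The descendants' portion (€32,000) is divided into 4 shares of €8,000: Dario and Phaedra each take €8,000; Saskia's €8,000 share passes to Saskia's issue; Kofi's €8,000 share passes to Kofi's issue.
Saskia's share (€8,000) is divided into 2 shares of €4,000: Rosa and Yara each take €4,000.
Kofi's share (€8,000) is divided into 2 shares of €4,000: Bilal and Oona each take €4,000.

Beatrix: €16,000; Rosa: €4,000; Yara: €4,000; Dario: €8,000; Bilal: €4,000; Oona: €4,000; Phaedra: €8,000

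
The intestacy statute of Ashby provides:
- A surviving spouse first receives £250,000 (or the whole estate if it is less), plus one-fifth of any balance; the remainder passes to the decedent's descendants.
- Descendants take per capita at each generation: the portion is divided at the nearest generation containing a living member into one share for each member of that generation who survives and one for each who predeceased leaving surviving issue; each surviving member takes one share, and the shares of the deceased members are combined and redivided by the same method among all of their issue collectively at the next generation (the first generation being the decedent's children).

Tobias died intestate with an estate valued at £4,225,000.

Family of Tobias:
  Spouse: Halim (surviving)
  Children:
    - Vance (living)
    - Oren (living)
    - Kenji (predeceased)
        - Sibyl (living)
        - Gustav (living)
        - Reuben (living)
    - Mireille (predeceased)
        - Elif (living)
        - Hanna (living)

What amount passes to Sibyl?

Halim first takes £250,000, leaving a balance of £3,975,000. Halim then takes one-fifth of the balance (£795,000), for a total of £1,045,000. The remaining £3,180,000 passes to the descendants.
The descendants' portion (£3,180,000) is divided at the children's generation into 4 shares of £795,000. Vance and Oren each take £795,000. The 2 shares of the deceased (Kenji and Mireille) are combined into a pool of £1,590,000.
That pool (£1,590,000) is divided at the grandchildren's generation equally among Sibyl, Gustav, Reuben, Elif, and Hanna: £318,000 each.

Sibyl receives £318,000.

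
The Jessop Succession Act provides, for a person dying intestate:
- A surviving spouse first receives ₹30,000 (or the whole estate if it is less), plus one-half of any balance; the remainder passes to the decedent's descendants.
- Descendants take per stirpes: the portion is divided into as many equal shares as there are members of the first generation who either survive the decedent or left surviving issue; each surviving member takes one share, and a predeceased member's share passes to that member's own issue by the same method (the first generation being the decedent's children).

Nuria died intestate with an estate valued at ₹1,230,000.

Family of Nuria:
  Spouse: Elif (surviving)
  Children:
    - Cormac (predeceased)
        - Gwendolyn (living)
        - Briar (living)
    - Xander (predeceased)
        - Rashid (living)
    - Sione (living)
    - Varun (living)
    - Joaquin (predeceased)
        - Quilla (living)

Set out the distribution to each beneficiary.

Elif first takes ₹30,000, leaving a balance of ₹1,200,000. Elif then takes one-half of the balance (₹600,000), for a total of ₹630,000. The remaining ₹600,000 passes to the descendants.
The descendants' portion (₹600,000) is divided into 5 shares of ₹120,000: Sione and Varun each take ₹120,000; Cormac's ₹120,000 share passes to Cormac's issue; Xander's ₹120,000 share passes to Xander's issue; Joaquin's ₹120,000 share passes to Joaquin's issue.
Cormac's share (₹120,000) is divided into 2 shares of ₹60,000: Gwendolyn and Briar each take ₹60,000.
Xander's share (₹120,000) passes entirely to Rashid.
Joaquin's share (₹120,000) passes entirely to Quilla.

Elif: ₹630,000; Gwendolyn: ₹60,000; Briar: ₹60,000; Rashid: ₹120,000; Sione: ₹120,000; Varun: ₹120,000; Quilla: ₹120,000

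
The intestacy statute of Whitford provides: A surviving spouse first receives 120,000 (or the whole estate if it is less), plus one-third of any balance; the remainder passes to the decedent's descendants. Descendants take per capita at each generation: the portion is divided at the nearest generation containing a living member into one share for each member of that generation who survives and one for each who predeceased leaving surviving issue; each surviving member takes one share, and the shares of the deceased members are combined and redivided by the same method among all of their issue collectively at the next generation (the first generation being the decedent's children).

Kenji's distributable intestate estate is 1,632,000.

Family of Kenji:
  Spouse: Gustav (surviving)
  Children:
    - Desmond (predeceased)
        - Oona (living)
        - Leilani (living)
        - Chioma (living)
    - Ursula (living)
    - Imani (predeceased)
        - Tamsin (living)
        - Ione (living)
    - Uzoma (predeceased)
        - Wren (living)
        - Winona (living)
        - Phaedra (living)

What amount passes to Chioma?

Gustav first takes 120,000, leaving a balance of 1,512,000. Gustav then takes one-third of the balance (504,000), for a total of 624,000. The remaining 1,008,000 passes to the descendants.
The descendants' portion (1,008,000) is divided at the children's generation into 4 shares of 252,000. Ursula takes 252,000. The 3 shares of the deceased (Desmond, Imani, and Uzoma) are combined into a pool of 756,000.
That pool (756,000) is divided at the grandchildren's generation equally among Oona, Leilani, Chioma, Tamsin, Ione, Wren, Winona, and Phaedra: 94,500 each.

Chioma receives 94,500.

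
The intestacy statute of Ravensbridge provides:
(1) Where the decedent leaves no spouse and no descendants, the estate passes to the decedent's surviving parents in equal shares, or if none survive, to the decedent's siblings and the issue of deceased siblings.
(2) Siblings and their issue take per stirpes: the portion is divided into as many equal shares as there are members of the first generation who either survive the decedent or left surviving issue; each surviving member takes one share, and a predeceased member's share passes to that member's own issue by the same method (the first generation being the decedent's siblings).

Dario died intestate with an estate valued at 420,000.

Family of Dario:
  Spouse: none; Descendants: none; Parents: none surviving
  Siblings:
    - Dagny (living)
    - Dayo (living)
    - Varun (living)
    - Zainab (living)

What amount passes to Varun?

Varun receives 105,000.

The entire 420,000 passes to the siblings and their issue.
That amount (420,000) is divided into 4 shares of 105,000: Dagny, Dayo, Varun, and Zainab each take 105,000.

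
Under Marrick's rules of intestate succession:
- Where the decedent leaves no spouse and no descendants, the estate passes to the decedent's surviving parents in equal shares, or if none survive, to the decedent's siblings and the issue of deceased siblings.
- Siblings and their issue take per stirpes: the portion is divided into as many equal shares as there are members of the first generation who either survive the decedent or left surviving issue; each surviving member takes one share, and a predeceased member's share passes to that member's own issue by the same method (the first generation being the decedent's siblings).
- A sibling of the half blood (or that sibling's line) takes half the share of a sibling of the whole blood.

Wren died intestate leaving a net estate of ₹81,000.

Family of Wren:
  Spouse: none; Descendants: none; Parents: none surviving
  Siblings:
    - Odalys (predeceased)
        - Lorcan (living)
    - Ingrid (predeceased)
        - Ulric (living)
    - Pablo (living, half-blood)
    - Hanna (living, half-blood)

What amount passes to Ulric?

Ulric receives ₹27,000.

The entire ₹81,000 passes to the siblings and their issue.
Counting each half-blood sibling's line as half a unit, there are 3 units in ₹81,000, so one unit is ₹27,000. Whole-blood lines (Odalys and Ingrid) take ₹27,000 each; half-blood lines (Pablo and Hanna) take ₹13,500 each.
Odalys's share (₹27,000) passes entirely to Lorcan.
Ingrid's share (₹27,000) passes entirely to Ulric.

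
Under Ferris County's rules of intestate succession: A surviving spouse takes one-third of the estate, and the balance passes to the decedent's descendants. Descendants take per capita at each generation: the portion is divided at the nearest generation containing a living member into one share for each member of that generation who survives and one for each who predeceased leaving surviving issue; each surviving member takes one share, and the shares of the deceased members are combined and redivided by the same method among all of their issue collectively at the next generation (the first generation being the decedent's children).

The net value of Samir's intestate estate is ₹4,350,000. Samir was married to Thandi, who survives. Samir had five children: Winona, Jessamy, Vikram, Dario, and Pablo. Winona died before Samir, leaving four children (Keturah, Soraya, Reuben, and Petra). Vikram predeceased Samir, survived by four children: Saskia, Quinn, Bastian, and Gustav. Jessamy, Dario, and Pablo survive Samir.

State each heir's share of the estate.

Thandi takes one-third of ₹4,350,000 = ₹1,450,000. The remaining ₹2,900,000 passes to the descendants.
The descendants' portion (₹2,900,000) is divided at the children's generation into 5 shares of ₹580,000. Jessamy, Dario, and Pablo each take ₹580,000. The 2 shares of the deceased (Winona and Vikram) are combined into a pool of ₹1,160,000.
That pool (₹1,160,000) is divided at the grandchildren's generation equally among Keturah, Soraya, Reuben, Petra, Saskia, Quinn, Bastian, and Gustav: ₹145,000 each.

Thandi: ₹1,450,000; Keturah: ₹145,000; Soraya: ₹145,000; Reuben: ₹145,000; Petra: ₹145,000; Jessamy: ₹580,000; Saskia: ₹145,000; Quinn: ₹145,000; Bastian: ₹145,000; Gustav: ₹145,000; Dario: ₹580,000; Pablo: ₹580,000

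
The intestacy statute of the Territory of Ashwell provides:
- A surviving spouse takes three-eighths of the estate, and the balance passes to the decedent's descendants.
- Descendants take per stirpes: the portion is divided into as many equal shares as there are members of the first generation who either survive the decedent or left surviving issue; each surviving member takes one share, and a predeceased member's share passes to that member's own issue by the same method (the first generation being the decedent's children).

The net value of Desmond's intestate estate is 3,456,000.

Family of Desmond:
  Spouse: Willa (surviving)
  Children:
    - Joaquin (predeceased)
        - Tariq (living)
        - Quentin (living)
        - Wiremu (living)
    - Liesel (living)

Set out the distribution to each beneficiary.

Willa takes three-eighths of 3,456,000 = 1,296,000. The remaining 2,160,000 passes to the descendants.
The descendants' portion (2,160,000) is divided into 2 shares of 1,080,000: Liesel takes 1,080,000; Joaquin's 1,080,000 share passes to Joaquin's issue.
Joaquin's share (1,080,000) is divided into 3 shares of 360,000: Tariq, Quentin, and Wiremu each take 360,000.

Willa: 1,296,000; Tariq: 360,000; Quentin: 360,000; Wiremu: 360,000; Liesel: 1,080,000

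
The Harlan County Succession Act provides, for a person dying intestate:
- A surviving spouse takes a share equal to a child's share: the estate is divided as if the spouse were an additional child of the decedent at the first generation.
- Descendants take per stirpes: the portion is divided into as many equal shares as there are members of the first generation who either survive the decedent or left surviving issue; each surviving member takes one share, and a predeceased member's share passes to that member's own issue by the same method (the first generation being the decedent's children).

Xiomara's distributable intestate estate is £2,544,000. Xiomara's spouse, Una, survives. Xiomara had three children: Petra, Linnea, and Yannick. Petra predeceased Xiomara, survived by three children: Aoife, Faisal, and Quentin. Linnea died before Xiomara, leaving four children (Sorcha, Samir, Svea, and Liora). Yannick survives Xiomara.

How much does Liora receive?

Liora receives £159,000.

The spouse counts as an additional share at the children's level, so there are 4 primary shares of £636,000. Una takes one such share (£636,000).
The children's combined portion (£1,908,000) is divided into 3 shares of £636,000: Yannick takes £636,000; Petra's £636,000 share passes to Petra's issue; Linnea's £636,000 share passes to Linnea's issue.
Petra's share (£636,000) is divided into 3 shares of £212,000: Aoife, Faisal, and Quentin each take £212,000.
Linnea's share (£636,000) is divided into 4 shares of £159,000: Sorcha, Samir, Svea, and Liora each take £159,000.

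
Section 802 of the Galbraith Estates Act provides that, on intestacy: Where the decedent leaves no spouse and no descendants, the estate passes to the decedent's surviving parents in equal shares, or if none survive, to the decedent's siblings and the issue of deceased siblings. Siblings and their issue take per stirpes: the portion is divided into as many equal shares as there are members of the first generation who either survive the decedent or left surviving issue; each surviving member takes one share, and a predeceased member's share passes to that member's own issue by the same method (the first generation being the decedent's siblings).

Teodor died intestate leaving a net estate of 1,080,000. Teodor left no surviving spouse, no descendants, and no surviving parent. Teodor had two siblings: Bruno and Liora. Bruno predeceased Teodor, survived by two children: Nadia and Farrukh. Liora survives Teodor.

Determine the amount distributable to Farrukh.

Farrukh receives 270,000.

The entire 1,080,000 passes to the siblings and their issue.
That amount (1,080,000) is divided into 2 shares of 540,000: Liora takes 540,000; Bruno's 540,000 share passes to Bruno's issue.
Bruno's share (540,000) is divided into 2 shares of 270,000: Nadia and Farrukh each take 270,000.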